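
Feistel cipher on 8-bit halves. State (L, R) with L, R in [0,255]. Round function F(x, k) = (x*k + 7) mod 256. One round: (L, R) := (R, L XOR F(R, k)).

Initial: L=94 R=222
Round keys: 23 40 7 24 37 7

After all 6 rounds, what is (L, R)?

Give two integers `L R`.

Round 1 (k=23): L=222 R=167
Round 2 (k=40): L=167 R=193
Round 3 (k=7): L=193 R=233
Round 4 (k=24): L=233 R=30
Round 5 (k=37): L=30 R=180
Round 6 (k=7): L=180 R=237

Answer: 180 237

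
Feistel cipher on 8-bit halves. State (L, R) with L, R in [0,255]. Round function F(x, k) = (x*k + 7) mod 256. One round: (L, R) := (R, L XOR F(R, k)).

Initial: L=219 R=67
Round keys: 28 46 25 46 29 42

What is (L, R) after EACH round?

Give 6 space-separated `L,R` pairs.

Round 1 (k=28): L=67 R=128
Round 2 (k=46): L=128 R=68
Round 3 (k=25): L=68 R=43
Round 4 (k=46): L=43 R=133
Round 5 (k=29): L=133 R=51
Round 6 (k=42): L=51 R=224

Answer: 67,128 128,68 68,43 43,133 133,51 51,224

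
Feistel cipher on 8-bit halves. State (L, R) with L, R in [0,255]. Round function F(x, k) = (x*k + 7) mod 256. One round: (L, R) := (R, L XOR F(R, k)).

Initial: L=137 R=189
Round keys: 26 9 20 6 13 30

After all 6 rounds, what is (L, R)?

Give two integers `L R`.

Round 1 (k=26): L=189 R=176
Round 2 (k=9): L=176 R=138
Round 3 (k=20): L=138 R=127
Round 4 (k=6): L=127 R=139
Round 5 (k=13): L=139 R=105
Round 6 (k=30): L=105 R=222

Answer: 105 222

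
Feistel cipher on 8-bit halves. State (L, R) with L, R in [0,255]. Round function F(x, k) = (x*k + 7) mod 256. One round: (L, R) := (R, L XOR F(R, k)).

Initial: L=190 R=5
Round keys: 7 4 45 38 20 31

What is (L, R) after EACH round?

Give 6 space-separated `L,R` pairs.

Answer: 5,148 148,82 82,229 229,87 87,54 54,198

Derivation:
Round 1 (k=7): L=5 R=148
Round 2 (k=4): L=148 R=82
Round 3 (k=45): L=82 R=229
Round 4 (k=38): L=229 R=87
Round 5 (k=20): L=87 R=54
Round 6 (k=31): L=54 R=198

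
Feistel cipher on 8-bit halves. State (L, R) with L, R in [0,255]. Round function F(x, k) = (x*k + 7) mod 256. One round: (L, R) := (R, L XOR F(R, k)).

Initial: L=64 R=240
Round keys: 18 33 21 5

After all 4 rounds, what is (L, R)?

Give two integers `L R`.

Round 1 (k=18): L=240 R=167
Round 2 (k=33): L=167 R=126
Round 3 (k=21): L=126 R=250
Round 4 (k=5): L=250 R=151

Answer: 250 151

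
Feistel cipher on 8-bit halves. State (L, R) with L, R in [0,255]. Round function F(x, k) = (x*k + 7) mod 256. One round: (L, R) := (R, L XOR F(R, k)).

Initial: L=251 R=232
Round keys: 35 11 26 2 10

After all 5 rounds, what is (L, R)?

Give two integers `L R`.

Round 1 (k=35): L=232 R=68
Round 2 (k=11): L=68 R=27
Round 3 (k=26): L=27 R=129
Round 4 (k=2): L=129 R=18
Round 5 (k=10): L=18 R=58

Answer: 18 58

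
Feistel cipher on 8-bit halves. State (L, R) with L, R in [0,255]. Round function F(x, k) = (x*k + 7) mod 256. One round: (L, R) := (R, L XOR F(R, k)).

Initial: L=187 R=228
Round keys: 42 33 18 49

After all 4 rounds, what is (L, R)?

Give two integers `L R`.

Answer: 161 103

Derivation:
Round 1 (k=42): L=228 R=212
Round 2 (k=33): L=212 R=191
Round 3 (k=18): L=191 R=161
Round 4 (k=49): L=161 R=103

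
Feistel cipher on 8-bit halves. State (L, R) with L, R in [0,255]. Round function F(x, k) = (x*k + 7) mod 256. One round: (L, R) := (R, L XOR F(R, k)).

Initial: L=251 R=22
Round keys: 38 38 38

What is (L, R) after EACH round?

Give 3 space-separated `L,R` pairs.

Round 1 (k=38): L=22 R=176
Round 2 (k=38): L=176 R=49
Round 3 (k=38): L=49 R=253

Answer: 22,176 176,49 49,253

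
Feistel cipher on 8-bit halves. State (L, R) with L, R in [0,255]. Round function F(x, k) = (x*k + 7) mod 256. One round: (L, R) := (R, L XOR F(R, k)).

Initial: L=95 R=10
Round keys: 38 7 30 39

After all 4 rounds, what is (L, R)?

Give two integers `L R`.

Round 1 (k=38): L=10 R=220
Round 2 (k=7): L=220 R=1
Round 3 (k=30): L=1 R=249
Round 4 (k=39): L=249 R=247

Answer: 249 247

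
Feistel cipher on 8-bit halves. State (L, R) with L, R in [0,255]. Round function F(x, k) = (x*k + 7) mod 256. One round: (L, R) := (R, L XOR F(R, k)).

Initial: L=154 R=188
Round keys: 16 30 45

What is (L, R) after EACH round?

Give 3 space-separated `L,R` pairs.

Round 1 (k=16): L=188 R=93
Round 2 (k=30): L=93 R=81
Round 3 (k=45): L=81 R=25

Answer: 188,93 93,81 81,25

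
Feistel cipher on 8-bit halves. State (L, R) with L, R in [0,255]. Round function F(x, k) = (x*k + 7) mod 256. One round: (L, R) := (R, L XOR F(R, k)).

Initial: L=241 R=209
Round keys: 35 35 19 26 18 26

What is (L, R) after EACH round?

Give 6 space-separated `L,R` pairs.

Answer: 209,107 107,121 121,105 105,200 200,126 126,27

Derivation:
Round 1 (k=35): L=209 R=107
Round 2 (k=35): L=107 R=121
Round 3 (k=19): L=121 R=105
Round 4 (k=26): L=105 R=200
Round 5 (k=18): L=200 R=126
Round 6 (k=26): L=126 R=27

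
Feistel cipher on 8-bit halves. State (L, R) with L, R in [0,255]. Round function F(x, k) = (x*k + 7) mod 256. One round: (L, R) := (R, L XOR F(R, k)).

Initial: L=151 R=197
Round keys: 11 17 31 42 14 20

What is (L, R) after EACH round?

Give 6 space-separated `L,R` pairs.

Round 1 (k=11): L=197 R=233
Round 2 (k=17): L=233 R=69
Round 3 (k=31): L=69 R=139
Round 4 (k=42): L=139 R=144
Round 5 (k=14): L=144 R=108
Round 6 (k=20): L=108 R=231

Answer: 197,233 233,69 69,139 139,144 144,108 108,231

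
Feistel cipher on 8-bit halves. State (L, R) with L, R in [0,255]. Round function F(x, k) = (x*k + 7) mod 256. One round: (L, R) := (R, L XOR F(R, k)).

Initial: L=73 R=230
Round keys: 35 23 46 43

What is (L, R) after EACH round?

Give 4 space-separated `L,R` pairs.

Round 1 (k=35): L=230 R=48
Round 2 (k=23): L=48 R=177
Round 3 (k=46): L=177 R=229
Round 4 (k=43): L=229 R=207

Answer: 230,48 48,177 177,229 229,207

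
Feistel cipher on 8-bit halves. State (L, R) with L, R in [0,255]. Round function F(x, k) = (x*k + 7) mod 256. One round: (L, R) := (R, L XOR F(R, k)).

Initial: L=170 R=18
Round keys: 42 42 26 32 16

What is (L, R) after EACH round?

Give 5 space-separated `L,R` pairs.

Answer: 18,81 81,67 67,132 132,196 196,195

Derivation:
Round 1 (k=42): L=18 R=81
Round 2 (k=42): L=81 R=67
Round 3 (k=26): L=67 R=132
Round 4 (k=32): L=132 R=196
Round 5 (k=16): L=196 R=195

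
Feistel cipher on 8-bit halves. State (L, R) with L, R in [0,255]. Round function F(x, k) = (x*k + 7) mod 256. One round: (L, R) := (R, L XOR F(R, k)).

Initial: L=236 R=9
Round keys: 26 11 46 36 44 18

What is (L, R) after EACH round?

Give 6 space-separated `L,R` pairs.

Round 1 (k=26): L=9 R=29
Round 2 (k=11): L=29 R=79
Round 3 (k=46): L=79 R=36
Round 4 (k=36): L=36 R=88
Round 5 (k=44): L=88 R=3
Round 6 (k=18): L=3 R=101

Answer: 9,29 29,79 79,36 36,88 88,3 3,101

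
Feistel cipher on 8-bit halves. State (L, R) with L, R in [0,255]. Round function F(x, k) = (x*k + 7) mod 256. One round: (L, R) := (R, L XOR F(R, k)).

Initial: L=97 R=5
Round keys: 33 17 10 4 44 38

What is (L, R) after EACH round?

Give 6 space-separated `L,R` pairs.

Answer: 5,205 205,161 161,156 156,214 214,83 83,143

Derivation:
Round 1 (k=33): L=5 R=205
Round 2 (k=17): L=205 R=161
Round 3 (k=10): L=161 R=156
Round 4 (k=4): L=156 R=214
Round 5 (k=44): L=214 R=83
Round 6 (k=38): L=83 R=143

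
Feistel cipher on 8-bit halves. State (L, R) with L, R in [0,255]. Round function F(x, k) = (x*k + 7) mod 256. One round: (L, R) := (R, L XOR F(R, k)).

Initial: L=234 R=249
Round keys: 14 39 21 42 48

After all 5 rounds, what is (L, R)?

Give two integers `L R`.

Round 1 (k=14): L=249 R=79
Round 2 (k=39): L=79 R=233
Round 3 (k=21): L=233 R=107
Round 4 (k=42): L=107 R=124
Round 5 (k=48): L=124 R=44

Answer: 124 44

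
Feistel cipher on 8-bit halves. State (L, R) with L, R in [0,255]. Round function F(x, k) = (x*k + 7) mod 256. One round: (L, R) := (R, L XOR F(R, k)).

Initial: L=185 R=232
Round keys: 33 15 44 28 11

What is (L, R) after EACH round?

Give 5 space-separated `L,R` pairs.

Answer: 232,86 86,249 249,133 133,106 106,16

Derivation:
Round 1 (k=33): L=232 R=86
Round 2 (k=15): L=86 R=249
Round 3 (k=44): L=249 R=133
Round 4 (k=28): L=133 R=106
Round 5 (k=11): L=106 R=16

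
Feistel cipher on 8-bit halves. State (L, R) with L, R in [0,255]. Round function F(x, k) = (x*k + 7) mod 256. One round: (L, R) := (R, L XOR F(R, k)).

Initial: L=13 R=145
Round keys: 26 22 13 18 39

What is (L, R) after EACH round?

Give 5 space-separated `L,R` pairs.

Round 1 (k=26): L=145 R=204
Round 2 (k=22): L=204 R=30
Round 3 (k=13): L=30 R=65
Round 4 (k=18): L=65 R=135
Round 5 (k=39): L=135 R=217

Answer: 145,204 204,30 30,65 65,135 135,217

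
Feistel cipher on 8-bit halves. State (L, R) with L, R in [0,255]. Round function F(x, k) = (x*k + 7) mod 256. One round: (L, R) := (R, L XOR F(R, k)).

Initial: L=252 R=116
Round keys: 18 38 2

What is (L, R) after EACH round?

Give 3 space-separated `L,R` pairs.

Answer: 116,211 211,45 45,178

Derivation:
Round 1 (k=18): L=116 R=211
Round 2 (k=38): L=211 R=45
Round 3 (k=2): L=45 R=178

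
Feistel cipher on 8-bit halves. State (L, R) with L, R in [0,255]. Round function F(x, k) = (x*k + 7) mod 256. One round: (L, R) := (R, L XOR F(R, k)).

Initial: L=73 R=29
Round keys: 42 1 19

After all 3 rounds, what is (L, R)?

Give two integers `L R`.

Answer: 154 245

Derivation:
Round 1 (k=42): L=29 R=128
Round 2 (k=1): L=128 R=154
Round 3 (k=19): L=154 R=245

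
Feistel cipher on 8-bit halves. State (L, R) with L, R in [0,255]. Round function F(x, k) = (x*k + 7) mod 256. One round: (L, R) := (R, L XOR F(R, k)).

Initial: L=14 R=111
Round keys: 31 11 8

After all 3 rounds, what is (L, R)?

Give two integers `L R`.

Round 1 (k=31): L=111 R=118
Round 2 (k=11): L=118 R=118
Round 3 (k=8): L=118 R=193

Answer: 118 193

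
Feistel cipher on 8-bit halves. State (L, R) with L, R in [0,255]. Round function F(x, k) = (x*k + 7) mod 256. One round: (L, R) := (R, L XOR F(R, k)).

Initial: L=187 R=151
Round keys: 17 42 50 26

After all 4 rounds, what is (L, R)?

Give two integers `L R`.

Round 1 (k=17): L=151 R=181
Round 2 (k=42): L=181 R=46
Round 3 (k=50): L=46 R=182
Round 4 (k=26): L=182 R=173

Answer: 182 173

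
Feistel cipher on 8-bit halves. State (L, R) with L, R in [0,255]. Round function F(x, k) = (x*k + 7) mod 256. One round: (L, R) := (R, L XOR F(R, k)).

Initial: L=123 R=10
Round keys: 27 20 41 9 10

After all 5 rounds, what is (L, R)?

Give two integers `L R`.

Round 1 (k=27): L=10 R=110
Round 2 (k=20): L=110 R=149
Round 3 (k=41): L=149 R=138
Round 4 (k=9): L=138 R=116
Round 5 (k=10): L=116 R=5

Answer: 116 5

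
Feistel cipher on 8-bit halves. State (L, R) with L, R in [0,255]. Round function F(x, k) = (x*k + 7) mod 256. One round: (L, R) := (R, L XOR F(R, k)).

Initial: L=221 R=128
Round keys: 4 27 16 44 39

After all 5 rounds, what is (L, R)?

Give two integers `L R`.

Round 1 (k=4): L=128 R=218
Round 2 (k=27): L=218 R=133
Round 3 (k=16): L=133 R=141
Round 4 (k=44): L=141 R=198
Round 5 (k=39): L=198 R=188

Answer: 198 188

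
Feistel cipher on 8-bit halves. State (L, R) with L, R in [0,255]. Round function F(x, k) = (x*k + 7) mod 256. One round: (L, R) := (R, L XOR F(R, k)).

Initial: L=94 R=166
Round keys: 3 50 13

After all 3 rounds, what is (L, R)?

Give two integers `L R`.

Round 1 (k=3): L=166 R=167
Round 2 (k=50): L=167 R=3
Round 3 (k=13): L=3 R=137

Answer: 3 137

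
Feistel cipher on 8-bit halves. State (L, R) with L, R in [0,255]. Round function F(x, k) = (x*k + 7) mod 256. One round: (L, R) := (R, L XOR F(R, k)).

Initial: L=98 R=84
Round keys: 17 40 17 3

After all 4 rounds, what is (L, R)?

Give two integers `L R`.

Answer: 139 19

Derivation:
Round 1 (k=17): L=84 R=249
Round 2 (k=40): L=249 R=187
Round 3 (k=17): L=187 R=139
Round 4 (k=3): L=139 R=19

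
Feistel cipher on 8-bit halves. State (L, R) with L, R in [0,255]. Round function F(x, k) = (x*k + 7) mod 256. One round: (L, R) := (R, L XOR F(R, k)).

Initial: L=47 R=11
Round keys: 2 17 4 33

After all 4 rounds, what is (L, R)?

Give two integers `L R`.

Answer: 125 118

Derivation:
Round 1 (k=2): L=11 R=50
Round 2 (k=17): L=50 R=82
Round 3 (k=4): L=82 R=125
Round 4 (k=33): L=125 R=118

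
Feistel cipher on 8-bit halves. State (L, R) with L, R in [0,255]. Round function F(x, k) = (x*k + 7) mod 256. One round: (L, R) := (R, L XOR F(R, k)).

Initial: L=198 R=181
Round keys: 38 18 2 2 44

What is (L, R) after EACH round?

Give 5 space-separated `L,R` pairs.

Round 1 (k=38): L=181 R=35
Round 2 (k=18): L=35 R=200
Round 3 (k=2): L=200 R=180
Round 4 (k=2): L=180 R=167
Round 5 (k=44): L=167 R=15

Answer: 181,35 35,200 200,180 180,167 167,15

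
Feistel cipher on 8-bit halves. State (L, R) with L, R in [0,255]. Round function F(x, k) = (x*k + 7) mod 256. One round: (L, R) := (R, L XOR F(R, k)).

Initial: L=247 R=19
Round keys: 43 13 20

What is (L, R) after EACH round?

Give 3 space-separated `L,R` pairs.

Answer: 19,207 207,153 153,52

Derivation:
Round 1 (k=43): L=19 R=207
Round 2 (k=13): L=207 R=153
Round 3 (k=20): L=153 R=52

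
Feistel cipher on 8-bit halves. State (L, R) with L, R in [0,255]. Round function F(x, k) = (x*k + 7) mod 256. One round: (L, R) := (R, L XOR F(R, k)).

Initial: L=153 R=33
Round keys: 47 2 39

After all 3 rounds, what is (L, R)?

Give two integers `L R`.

Answer: 4 44

Derivation:
Round 1 (k=47): L=33 R=143
Round 2 (k=2): L=143 R=4
Round 3 (k=39): L=4 R=44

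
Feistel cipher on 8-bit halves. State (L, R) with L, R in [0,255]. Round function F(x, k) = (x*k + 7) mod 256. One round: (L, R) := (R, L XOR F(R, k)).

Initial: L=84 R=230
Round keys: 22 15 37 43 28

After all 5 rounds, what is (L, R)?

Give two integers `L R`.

Round 1 (k=22): L=230 R=159
Round 2 (k=15): L=159 R=190
Round 3 (k=37): L=190 R=226
Round 4 (k=43): L=226 R=67
Round 5 (k=28): L=67 R=185

Answer: 67 185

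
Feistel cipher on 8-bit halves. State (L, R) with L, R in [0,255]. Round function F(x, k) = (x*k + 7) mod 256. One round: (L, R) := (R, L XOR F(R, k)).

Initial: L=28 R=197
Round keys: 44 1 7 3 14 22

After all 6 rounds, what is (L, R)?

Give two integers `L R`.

Round 1 (k=44): L=197 R=255
Round 2 (k=1): L=255 R=195
Round 3 (k=7): L=195 R=163
Round 4 (k=3): L=163 R=51
Round 5 (k=14): L=51 R=114
Round 6 (k=22): L=114 R=224

Answer: 114 224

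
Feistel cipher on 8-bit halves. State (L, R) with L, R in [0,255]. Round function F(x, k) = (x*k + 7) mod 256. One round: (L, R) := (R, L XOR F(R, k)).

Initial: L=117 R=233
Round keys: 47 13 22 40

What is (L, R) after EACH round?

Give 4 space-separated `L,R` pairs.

Answer: 233,187 187,111 111,42 42,248

Derivation:
Round 1 (k=47): L=233 R=187
Round 2 (k=13): L=187 R=111
Round 3 (k=22): L=111 R=42
Round 4 (k=40): L=42 R=248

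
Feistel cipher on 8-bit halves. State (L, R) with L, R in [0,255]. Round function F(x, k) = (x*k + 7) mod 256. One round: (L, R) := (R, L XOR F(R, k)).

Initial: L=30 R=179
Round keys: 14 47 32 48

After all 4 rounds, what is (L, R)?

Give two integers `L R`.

Round 1 (k=14): L=179 R=207
Round 2 (k=47): L=207 R=187
Round 3 (k=32): L=187 R=168
Round 4 (k=48): L=168 R=60

Answer: 168 60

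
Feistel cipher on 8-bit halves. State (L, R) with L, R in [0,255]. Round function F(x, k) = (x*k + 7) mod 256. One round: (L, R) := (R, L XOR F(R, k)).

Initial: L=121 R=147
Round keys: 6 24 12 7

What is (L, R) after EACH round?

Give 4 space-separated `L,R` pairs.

Round 1 (k=6): L=147 R=0
Round 2 (k=24): L=0 R=148
Round 3 (k=12): L=148 R=247
Round 4 (k=7): L=247 R=92

Answer: 147,0 0,148 148,247 247,92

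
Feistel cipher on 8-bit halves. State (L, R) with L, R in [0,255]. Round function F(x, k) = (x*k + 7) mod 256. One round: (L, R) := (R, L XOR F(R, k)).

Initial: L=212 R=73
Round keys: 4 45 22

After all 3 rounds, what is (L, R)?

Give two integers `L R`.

Answer: 147 86

Derivation:
Round 1 (k=4): L=73 R=255
Round 2 (k=45): L=255 R=147
Round 3 (k=22): L=147 R=86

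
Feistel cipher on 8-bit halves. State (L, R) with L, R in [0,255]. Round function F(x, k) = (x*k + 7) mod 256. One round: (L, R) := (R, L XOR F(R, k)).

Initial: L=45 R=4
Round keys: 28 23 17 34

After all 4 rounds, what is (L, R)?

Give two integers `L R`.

Round 1 (k=28): L=4 R=90
Round 2 (k=23): L=90 R=25
Round 3 (k=17): L=25 R=234
Round 4 (k=34): L=234 R=2

Answer: 234 2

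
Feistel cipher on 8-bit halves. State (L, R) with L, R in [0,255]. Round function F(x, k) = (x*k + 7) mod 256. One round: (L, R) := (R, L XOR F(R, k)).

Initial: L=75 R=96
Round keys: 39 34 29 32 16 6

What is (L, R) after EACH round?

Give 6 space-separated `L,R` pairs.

Round 1 (k=39): L=96 R=236
Round 2 (k=34): L=236 R=63
Round 3 (k=29): L=63 R=198
Round 4 (k=32): L=198 R=248
Round 5 (k=16): L=248 R=65
Round 6 (k=6): L=65 R=117

Answer: 96,236 236,63 63,198 198,248 248,65 65,117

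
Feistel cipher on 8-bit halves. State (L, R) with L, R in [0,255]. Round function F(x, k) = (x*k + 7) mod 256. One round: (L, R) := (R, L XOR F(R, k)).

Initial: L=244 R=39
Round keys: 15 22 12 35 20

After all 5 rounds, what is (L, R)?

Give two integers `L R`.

Answer: 72 164

Derivation:
Round 1 (k=15): L=39 R=164
Round 2 (k=22): L=164 R=56
Round 3 (k=12): L=56 R=3
Round 4 (k=35): L=3 R=72
Round 5 (k=20): L=72 R=164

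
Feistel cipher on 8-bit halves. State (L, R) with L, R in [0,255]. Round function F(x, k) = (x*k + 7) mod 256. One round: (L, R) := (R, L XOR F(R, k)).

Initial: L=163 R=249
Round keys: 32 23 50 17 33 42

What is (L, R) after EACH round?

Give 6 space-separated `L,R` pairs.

Round 1 (k=32): L=249 R=132
Round 2 (k=23): L=132 R=26
Round 3 (k=50): L=26 R=159
Round 4 (k=17): L=159 R=140
Round 5 (k=33): L=140 R=140
Round 6 (k=42): L=140 R=115

Answer: 249,132 132,26 26,159 159,140 140,140 140,115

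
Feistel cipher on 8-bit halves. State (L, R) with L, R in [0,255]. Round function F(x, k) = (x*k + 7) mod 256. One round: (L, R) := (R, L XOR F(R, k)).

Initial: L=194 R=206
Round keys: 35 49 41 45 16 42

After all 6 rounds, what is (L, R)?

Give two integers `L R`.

Answer: 175 198

Derivation:
Round 1 (k=35): L=206 R=243
Round 2 (k=49): L=243 R=68
Round 3 (k=41): L=68 R=24
Round 4 (k=45): L=24 R=123
Round 5 (k=16): L=123 R=175
Round 6 (k=42): L=175 R=198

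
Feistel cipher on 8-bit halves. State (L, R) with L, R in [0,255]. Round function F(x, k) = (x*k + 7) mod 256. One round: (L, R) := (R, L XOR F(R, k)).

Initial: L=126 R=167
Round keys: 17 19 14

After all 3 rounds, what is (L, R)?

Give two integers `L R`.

Answer: 128 103

Derivation:
Round 1 (k=17): L=167 R=96
Round 2 (k=19): L=96 R=128
Round 3 (k=14): L=128 R=103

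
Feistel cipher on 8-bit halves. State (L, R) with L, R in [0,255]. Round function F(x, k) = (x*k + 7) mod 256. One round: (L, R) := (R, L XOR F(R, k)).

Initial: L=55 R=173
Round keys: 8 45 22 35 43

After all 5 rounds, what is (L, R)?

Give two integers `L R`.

Round 1 (k=8): L=173 R=88
Round 2 (k=45): L=88 R=210
Round 3 (k=22): L=210 R=75
Round 4 (k=35): L=75 R=154
Round 5 (k=43): L=154 R=174

Answer: 154 174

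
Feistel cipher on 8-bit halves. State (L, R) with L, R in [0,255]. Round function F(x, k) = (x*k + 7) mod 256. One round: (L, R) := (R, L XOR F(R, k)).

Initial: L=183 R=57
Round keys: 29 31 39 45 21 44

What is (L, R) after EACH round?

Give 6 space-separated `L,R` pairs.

Round 1 (k=29): L=57 R=203
Round 2 (k=31): L=203 R=165
Round 3 (k=39): L=165 R=225
Round 4 (k=45): L=225 R=49
Round 5 (k=21): L=49 R=237
Round 6 (k=44): L=237 R=242

Answer: 57,203 203,165 165,225 225,49 49,237 237,242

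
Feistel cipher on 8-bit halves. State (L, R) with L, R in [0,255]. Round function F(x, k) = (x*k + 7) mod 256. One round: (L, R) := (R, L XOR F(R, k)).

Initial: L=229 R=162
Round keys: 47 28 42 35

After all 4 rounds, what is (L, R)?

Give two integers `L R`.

Round 1 (k=47): L=162 R=32
Round 2 (k=28): L=32 R=37
Round 3 (k=42): L=37 R=57
Round 4 (k=35): L=57 R=247

Answer: 57 247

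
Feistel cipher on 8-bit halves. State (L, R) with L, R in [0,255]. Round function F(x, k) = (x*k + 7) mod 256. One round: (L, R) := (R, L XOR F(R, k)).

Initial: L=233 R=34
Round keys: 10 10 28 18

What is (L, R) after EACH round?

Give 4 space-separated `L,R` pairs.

Round 1 (k=10): L=34 R=178
Round 2 (k=10): L=178 R=217
Round 3 (k=28): L=217 R=113
Round 4 (k=18): L=113 R=32

Answer: 34,178 178,217 217,113 113,32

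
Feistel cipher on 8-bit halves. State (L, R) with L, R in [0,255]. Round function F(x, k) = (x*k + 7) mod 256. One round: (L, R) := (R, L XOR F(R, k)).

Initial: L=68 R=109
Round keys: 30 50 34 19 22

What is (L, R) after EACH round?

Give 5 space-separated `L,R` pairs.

Answer: 109,137 137,164 164,70 70,157 157,195

Derivation:
Round 1 (k=30): L=109 R=137
Round 2 (k=50): L=137 R=164
Round 3 (k=34): L=164 R=70
Round 4 (k=19): L=70 R=157
Round 5 (k=22): L=157 R=195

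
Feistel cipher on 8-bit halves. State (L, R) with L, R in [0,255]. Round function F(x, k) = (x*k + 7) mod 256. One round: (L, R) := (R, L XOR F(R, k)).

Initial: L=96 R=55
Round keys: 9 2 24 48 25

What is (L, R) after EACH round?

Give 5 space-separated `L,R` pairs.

Answer: 55,150 150,4 4,241 241,51 51,243

Derivation:
Round 1 (k=9): L=55 R=150
Round 2 (k=2): L=150 R=4
Round 3 (k=24): L=4 R=241
Round 4 (k=48): L=241 R=51
Round 5 (k=25): L=51 R=243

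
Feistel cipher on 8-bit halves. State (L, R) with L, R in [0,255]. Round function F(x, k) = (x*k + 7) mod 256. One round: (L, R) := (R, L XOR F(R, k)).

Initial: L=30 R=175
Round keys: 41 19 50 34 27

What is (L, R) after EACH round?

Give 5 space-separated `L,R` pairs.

Answer: 175,16 16,152 152,167 167,173 173,225

Derivation:
Round 1 (k=41): L=175 R=16
Round 2 (k=19): L=16 R=152
Round 3 (k=50): L=152 R=167
Round 4 (k=34): L=167 R=173
Round 5 (k=27): L=173 R=225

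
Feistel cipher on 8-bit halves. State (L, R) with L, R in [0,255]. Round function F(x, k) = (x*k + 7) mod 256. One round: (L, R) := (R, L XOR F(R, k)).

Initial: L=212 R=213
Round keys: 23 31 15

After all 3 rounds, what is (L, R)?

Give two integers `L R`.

Answer: 28 85

Derivation:
Round 1 (k=23): L=213 R=254
Round 2 (k=31): L=254 R=28
Round 3 (k=15): L=28 R=85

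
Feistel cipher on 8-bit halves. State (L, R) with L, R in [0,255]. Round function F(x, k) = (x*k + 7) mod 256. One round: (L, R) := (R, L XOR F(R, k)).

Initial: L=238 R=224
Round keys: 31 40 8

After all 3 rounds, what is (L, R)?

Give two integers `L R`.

Answer: 143 182

Derivation:
Round 1 (k=31): L=224 R=201
Round 2 (k=40): L=201 R=143
Round 3 (k=8): L=143 R=182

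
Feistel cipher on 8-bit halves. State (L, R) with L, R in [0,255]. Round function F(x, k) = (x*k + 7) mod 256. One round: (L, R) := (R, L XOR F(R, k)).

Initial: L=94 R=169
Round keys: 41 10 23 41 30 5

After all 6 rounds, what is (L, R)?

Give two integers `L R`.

Answer: 140 35

Derivation:
Round 1 (k=41): L=169 R=70
Round 2 (k=10): L=70 R=106
Round 3 (k=23): L=106 R=203
Round 4 (k=41): L=203 R=224
Round 5 (k=30): L=224 R=140
Round 6 (k=5): L=140 R=35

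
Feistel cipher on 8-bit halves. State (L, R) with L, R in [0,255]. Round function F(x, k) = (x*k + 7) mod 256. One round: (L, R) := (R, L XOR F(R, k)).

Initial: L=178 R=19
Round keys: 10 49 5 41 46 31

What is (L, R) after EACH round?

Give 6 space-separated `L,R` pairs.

Answer: 19,119 119,221 221,47 47,83 83,222 222,186

Derivation:
Round 1 (k=10): L=19 R=119
Round 2 (k=49): L=119 R=221
Round 3 (k=5): L=221 R=47
Round 4 (k=41): L=47 R=83
Round 5 (k=46): L=83 R=222
Round 6 (k=31): L=222 R=186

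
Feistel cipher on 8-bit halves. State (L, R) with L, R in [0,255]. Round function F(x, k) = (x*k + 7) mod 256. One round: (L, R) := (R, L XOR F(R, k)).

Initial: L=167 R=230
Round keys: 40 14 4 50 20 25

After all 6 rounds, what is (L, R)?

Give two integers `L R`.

Answer: 172 159

Derivation:
Round 1 (k=40): L=230 R=80
Round 2 (k=14): L=80 R=129
Round 3 (k=4): L=129 R=91
Round 4 (k=50): L=91 R=76
Round 5 (k=20): L=76 R=172
Round 6 (k=25): L=172 R=159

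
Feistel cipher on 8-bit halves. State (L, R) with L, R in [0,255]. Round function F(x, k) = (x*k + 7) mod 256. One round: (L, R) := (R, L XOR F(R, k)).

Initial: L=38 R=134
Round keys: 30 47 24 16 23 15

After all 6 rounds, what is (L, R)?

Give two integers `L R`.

Round 1 (k=30): L=134 R=157
Round 2 (k=47): L=157 R=92
Round 3 (k=24): L=92 R=58
Round 4 (k=16): L=58 R=251
Round 5 (k=23): L=251 R=174
Round 6 (k=15): L=174 R=194

Answer: 174 194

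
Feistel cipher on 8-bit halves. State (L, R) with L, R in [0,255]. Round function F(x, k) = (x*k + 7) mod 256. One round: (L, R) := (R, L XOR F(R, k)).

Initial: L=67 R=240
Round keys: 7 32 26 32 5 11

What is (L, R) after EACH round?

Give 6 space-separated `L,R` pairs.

Answer: 240,212 212,119 119,201 201,80 80,94 94,65

Derivation:
Round 1 (k=7): L=240 R=212
Round 2 (k=32): L=212 R=119
Round 3 (k=26): L=119 R=201
Round 4 (k=32): L=201 R=80
Round 5 (k=5): L=80 R=94
Round 6 (k=11): L=94 R=65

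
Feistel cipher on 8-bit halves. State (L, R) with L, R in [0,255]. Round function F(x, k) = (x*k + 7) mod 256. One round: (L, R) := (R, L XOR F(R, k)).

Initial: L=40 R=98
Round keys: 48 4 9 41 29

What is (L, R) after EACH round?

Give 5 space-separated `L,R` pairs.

Round 1 (k=48): L=98 R=79
Round 2 (k=4): L=79 R=33
Round 3 (k=9): L=33 R=127
Round 4 (k=41): L=127 R=127
Round 5 (k=29): L=127 R=21

Answer: 98,79 79,33 33,127 127,127 127,21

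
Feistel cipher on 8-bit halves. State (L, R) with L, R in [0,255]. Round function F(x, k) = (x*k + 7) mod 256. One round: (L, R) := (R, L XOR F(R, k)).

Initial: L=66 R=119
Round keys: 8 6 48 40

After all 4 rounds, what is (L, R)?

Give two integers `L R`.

Round 1 (k=8): L=119 R=253
Round 2 (k=6): L=253 R=130
Round 3 (k=48): L=130 R=154
Round 4 (k=40): L=154 R=149

Answer: 154 149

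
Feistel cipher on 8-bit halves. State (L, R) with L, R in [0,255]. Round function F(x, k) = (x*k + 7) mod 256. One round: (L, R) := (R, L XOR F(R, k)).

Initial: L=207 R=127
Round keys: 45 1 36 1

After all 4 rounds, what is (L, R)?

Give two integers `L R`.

Answer: 102 142

Derivation:
Round 1 (k=45): L=127 R=149
Round 2 (k=1): L=149 R=227
Round 3 (k=36): L=227 R=102
Round 4 (k=1): L=102 R=142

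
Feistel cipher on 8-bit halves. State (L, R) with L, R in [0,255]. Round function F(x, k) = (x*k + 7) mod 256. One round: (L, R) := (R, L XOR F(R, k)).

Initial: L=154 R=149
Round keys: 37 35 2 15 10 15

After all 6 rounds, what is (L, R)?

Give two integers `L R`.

Round 1 (k=37): L=149 R=10
Round 2 (k=35): L=10 R=240
Round 3 (k=2): L=240 R=237
Round 4 (k=15): L=237 R=26
Round 5 (k=10): L=26 R=230
Round 6 (k=15): L=230 R=155

Answer: 230 155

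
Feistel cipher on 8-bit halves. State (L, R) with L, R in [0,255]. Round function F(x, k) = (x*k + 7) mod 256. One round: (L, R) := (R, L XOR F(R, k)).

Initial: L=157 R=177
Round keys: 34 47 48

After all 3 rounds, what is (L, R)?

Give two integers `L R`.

Round 1 (k=34): L=177 R=20
Round 2 (k=47): L=20 R=2
Round 3 (k=48): L=2 R=115

Answer: 2 115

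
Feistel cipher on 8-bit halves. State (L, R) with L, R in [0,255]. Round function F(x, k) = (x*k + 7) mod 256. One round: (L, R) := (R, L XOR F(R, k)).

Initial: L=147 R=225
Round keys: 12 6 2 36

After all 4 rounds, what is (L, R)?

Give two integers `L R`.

Answer: 211 85

Derivation:
Round 1 (k=12): L=225 R=0
Round 2 (k=6): L=0 R=230
Round 3 (k=2): L=230 R=211
Round 4 (k=36): L=211 R=85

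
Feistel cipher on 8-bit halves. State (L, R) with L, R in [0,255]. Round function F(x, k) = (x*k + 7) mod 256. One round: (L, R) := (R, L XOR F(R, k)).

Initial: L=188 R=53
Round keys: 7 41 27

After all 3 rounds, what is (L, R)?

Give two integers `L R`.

Round 1 (k=7): L=53 R=198
Round 2 (k=41): L=198 R=136
Round 3 (k=27): L=136 R=153

Answer: 136 153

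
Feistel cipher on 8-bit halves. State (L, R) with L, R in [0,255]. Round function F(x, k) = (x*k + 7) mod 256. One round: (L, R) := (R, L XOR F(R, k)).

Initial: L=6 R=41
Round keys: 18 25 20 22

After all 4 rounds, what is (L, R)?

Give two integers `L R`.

Round 1 (k=18): L=41 R=239
Round 2 (k=25): L=239 R=119
Round 3 (k=20): L=119 R=188
Round 4 (k=22): L=188 R=88

Answer: 188 88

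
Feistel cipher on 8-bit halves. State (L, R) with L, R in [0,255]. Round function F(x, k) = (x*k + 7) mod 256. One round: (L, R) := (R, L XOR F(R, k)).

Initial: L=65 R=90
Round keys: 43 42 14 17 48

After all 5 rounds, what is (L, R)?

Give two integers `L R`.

Round 1 (k=43): L=90 R=100
Round 2 (k=42): L=100 R=53
Round 3 (k=14): L=53 R=137
Round 4 (k=17): L=137 R=21
Round 5 (k=48): L=21 R=126

Answer: 21 126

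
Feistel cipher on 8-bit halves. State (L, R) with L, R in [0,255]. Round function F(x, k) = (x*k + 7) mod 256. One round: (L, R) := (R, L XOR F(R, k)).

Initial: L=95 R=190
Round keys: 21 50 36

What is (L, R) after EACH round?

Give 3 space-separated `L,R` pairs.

Round 1 (k=21): L=190 R=194
Round 2 (k=50): L=194 R=85
Round 3 (k=36): L=85 R=57

Answer: 190,194 194,85 85,57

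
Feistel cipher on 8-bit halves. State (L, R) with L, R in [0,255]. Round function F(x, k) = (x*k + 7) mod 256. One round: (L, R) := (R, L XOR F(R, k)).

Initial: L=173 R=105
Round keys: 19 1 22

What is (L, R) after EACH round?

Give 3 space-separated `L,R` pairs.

Answer: 105,127 127,239 239,238

Derivation:
Round 1 (k=19): L=105 R=127
Round 2 (k=1): L=127 R=239
Round 3 (k=22): L=239 R=238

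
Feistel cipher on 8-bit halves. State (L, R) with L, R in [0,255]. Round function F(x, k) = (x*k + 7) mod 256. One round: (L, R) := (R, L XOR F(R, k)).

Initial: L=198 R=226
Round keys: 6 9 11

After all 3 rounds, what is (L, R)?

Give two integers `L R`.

Round 1 (k=6): L=226 R=149
Round 2 (k=9): L=149 R=166
Round 3 (k=11): L=166 R=188

Answer: 166 188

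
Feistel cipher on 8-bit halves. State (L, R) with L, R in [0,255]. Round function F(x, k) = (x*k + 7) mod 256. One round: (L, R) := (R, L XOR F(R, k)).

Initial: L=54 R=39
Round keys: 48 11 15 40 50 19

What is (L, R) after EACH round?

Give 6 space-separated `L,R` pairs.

Round 1 (k=48): L=39 R=97
Round 2 (k=11): L=97 R=21
Round 3 (k=15): L=21 R=35
Round 4 (k=40): L=35 R=106
Round 5 (k=50): L=106 R=152
Round 6 (k=19): L=152 R=37

Answer: 39,97 97,21 21,35 35,106 106,152 152,37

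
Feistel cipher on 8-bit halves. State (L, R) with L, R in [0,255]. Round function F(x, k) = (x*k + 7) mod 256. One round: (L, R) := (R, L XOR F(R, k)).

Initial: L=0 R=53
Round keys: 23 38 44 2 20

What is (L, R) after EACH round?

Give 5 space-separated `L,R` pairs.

Round 1 (k=23): L=53 R=202
Round 2 (k=38): L=202 R=54
Round 3 (k=44): L=54 R=133
Round 4 (k=2): L=133 R=39
Round 5 (k=20): L=39 R=150

Answer: 53,202 202,54 54,133 133,39 39,150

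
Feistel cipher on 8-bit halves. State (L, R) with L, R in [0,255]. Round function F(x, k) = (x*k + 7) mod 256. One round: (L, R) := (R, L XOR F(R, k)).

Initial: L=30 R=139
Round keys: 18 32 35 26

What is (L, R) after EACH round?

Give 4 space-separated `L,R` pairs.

Round 1 (k=18): L=139 R=211
Round 2 (k=32): L=211 R=236
Round 3 (k=35): L=236 R=152
Round 4 (k=26): L=152 R=155

Answer: 139,211 211,236 236,152 152,155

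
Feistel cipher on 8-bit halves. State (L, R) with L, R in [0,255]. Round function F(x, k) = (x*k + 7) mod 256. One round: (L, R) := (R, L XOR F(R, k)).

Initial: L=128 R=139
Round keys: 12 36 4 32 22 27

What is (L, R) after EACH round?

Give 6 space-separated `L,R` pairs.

Round 1 (k=12): L=139 R=11
Round 2 (k=36): L=11 R=24
Round 3 (k=4): L=24 R=108
Round 4 (k=32): L=108 R=159
Round 5 (k=22): L=159 R=221
Round 6 (k=27): L=221 R=201

Answer: 139,11 11,24 24,108 108,159 159,221 221,201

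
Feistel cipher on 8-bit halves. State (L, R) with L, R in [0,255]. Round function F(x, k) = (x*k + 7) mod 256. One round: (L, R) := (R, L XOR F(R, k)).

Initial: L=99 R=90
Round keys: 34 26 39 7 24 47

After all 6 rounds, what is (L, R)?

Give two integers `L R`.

Answer: 253 10

Derivation:
Round 1 (k=34): L=90 R=152
Round 2 (k=26): L=152 R=45
Round 3 (k=39): L=45 R=122
Round 4 (k=7): L=122 R=112
Round 5 (k=24): L=112 R=253
Round 6 (k=47): L=253 R=10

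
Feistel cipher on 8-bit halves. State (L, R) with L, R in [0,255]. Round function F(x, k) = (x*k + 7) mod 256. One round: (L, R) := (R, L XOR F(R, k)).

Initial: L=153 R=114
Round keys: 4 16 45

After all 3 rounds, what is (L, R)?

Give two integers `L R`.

Round 1 (k=4): L=114 R=86
Round 2 (k=16): L=86 R=21
Round 3 (k=45): L=21 R=238

Answer: 21 238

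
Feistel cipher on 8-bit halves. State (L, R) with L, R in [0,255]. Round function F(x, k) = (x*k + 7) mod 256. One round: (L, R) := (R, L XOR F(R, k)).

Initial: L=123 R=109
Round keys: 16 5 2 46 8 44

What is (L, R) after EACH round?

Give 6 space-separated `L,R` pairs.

Answer: 109,172 172,14 14,143 143,183 183,48 48,240

Derivation:
Round 1 (k=16): L=109 R=172
Round 2 (k=5): L=172 R=14
Round 3 (k=2): L=14 R=143
Round 4 (k=46): L=143 R=183
Round 5 (k=8): L=183 R=48
Round 6 (k=44): L=48 R=240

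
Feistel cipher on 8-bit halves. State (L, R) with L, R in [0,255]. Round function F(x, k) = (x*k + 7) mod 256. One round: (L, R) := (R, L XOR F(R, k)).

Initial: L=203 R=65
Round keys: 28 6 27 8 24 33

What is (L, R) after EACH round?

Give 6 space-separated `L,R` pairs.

Round 1 (k=28): L=65 R=232
Round 2 (k=6): L=232 R=54
Round 3 (k=27): L=54 R=81
Round 4 (k=8): L=81 R=185
Round 5 (k=24): L=185 R=14
Round 6 (k=33): L=14 R=108

Answer: 65,232 232,54 54,81 81,185 185,14 14,108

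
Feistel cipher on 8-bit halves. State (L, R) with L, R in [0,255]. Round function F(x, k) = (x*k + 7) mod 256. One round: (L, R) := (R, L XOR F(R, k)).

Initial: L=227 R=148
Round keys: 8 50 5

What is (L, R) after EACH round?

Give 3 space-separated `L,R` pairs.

Round 1 (k=8): L=148 R=68
Round 2 (k=50): L=68 R=219
Round 3 (k=5): L=219 R=10

Answer: 148,68 68,219 219,10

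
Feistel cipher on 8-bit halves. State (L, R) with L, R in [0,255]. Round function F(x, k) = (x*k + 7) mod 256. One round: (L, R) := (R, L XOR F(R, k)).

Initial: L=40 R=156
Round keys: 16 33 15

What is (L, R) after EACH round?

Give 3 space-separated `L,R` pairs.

Answer: 156,239 239,74 74,178

Derivation:
Round 1 (k=16): L=156 R=239
Round 2 (k=33): L=239 R=74
Round 3 (k=15): L=74 R=178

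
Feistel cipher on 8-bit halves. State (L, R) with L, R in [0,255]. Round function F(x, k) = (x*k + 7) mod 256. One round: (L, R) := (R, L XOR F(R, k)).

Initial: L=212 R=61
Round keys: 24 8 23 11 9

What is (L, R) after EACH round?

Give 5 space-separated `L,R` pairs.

Answer: 61,107 107,98 98,190 190,83 83,76

Derivation:
Round 1 (k=24): L=61 R=107
Round 2 (k=8): L=107 R=98
Round 3 (k=23): L=98 R=190
Round 4 (k=11): L=190 R=83
Round 5 (k=9): L=83 R=76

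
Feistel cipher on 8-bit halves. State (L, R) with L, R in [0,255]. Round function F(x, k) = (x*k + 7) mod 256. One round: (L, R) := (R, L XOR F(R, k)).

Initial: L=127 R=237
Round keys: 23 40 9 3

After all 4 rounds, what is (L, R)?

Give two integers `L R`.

Round 1 (k=23): L=237 R=45
Round 2 (k=40): L=45 R=226
Round 3 (k=9): L=226 R=212
Round 4 (k=3): L=212 R=97

Answer: 212 97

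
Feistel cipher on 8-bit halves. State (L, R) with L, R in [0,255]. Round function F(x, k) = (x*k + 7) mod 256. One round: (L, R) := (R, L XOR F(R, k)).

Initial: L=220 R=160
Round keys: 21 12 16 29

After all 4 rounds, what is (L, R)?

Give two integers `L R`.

Answer: 76 200

Derivation:
Round 1 (k=21): L=160 R=251
Round 2 (k=12): L=251 R=107
Round 3 (k=16): L=107 R=76
Round 4 (k=29): L=76 R=200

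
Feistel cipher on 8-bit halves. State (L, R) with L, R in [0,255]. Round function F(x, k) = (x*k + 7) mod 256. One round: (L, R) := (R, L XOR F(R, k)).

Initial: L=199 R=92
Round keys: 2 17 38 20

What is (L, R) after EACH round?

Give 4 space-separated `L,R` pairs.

Answer: 92,120 120,163 163,65 65,184

Derivation:
Round 1 (k=2): L=92 R=120
Round 2 (k=17): L=120 R=163
Round 3 (k=38): L=163 R=65
Round 4 (k=20): L=65 R=184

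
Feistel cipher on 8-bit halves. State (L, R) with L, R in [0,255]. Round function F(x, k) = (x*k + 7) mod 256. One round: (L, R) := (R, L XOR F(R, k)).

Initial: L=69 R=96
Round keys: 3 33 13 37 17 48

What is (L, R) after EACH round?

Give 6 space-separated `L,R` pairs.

Answer: 96,98 98,201 201,94 94,84 84,197 197,163

Derivation:
Round 1 (k=3): L=96 R=98
Round 2 (k=33): L=98 R=201
Round 3 (k=13): L=201 R=94
Round 4 (k=37): L=94 R=84
Round 5 (k=17): L=84 R=197
Round 6 (k=48): L=197 R=163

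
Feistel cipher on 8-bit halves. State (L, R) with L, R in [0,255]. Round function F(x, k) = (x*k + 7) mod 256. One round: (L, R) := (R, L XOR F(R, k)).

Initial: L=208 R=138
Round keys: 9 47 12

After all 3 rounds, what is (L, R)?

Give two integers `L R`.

Round 1 (k=9): L=138 R=49
Round 2 (k=47): L=49 R=140
Round 3 (k=12): L=140 R=166

Answer: 140 166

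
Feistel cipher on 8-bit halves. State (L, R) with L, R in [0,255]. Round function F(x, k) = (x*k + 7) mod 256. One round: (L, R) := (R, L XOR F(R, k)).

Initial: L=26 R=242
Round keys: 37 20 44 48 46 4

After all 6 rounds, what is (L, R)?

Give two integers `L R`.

Round 1 (k=37): L=242 R=27
Round 2 (k=20): L=27 R=209
Round 3 (k=44): L=209 R=232
Round 4 (k=48): L=232 R=86
Round 5 (k=46): L=86 R=147
Round 6 (k=4): L=147 R=5

Answer: 147 5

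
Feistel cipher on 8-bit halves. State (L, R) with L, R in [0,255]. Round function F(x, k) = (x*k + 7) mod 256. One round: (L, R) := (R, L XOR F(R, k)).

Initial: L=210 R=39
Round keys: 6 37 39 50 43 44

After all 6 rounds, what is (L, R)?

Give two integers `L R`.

Answer: 90 127

Derivation:
Round 1 (k=6): L=39 R=35
Round 2 (k=37): L=35 R=49
Round 3 (k=39): L=49 R=93
Round 4 (k=50): L=93 R=0
Round 5 (k=43): L=0 R=90
Round 6 (k=44): L=90 R=127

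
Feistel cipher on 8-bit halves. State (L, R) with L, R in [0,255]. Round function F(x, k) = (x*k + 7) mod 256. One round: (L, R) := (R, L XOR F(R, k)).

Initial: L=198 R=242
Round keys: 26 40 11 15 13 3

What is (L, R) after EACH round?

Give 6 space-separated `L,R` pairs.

Round 1 (k=26): L=242 R=93
Round 2 (k=40): L=93 R=125
Round 3 (k=11): L=125 R=59
Round 4 (k=15): L=59 R=1
Round 5 (k=13): L=1 R=47
Round 6 (k=3): L=47 R=149

Answer: 242,93 93,125 125,59 59,1 1,47 47,149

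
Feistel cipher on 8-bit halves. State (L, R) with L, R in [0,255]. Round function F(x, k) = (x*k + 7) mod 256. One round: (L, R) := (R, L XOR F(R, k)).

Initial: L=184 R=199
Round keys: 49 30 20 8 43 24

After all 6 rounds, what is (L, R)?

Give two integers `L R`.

Answer: 137 236

Derivation:
Round 1 (k=49): L=199 R=166
Round 2 (k=30): L=166 R=188
Round 3 (k=20): L=188 R=17
Round 4 (k=8): L=17 R=51
Round 5 (k=43): L=51 R=137
Round 6 (k=24): L=137 R=236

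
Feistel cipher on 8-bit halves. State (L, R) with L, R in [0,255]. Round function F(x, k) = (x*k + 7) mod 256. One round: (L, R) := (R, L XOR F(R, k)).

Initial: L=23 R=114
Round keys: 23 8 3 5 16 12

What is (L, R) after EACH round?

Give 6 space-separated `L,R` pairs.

Round 1 (k=23): L=114 R=82
Round 2 (k=8): L=82 R=229
Round 3 (k=3): L=229 R=228
Round 4 (k=5): L=228 R=158
Round 5 (k=16): L=158 R=3
Round 6 (k=12): L=3 R=181

Answer: 114,82 82,229 229,228 228,158 158,3 3,181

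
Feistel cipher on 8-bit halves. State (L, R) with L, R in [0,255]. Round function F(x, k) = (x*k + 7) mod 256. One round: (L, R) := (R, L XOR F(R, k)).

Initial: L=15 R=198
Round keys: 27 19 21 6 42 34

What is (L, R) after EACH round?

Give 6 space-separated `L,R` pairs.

Answer: 198,230 230,223 223,180 180,224 224,115 115,173

Derivation:
Round 1 (k=27): L=198 R=230
Round 2 (k=19): L=230 R=223
Round 3 (k=21): L=223 R=180
Round 4 (k=6): L=180 R=224
Round 5 (k=42): L=224 R=115
Round 6 (k=34): L=115 R=173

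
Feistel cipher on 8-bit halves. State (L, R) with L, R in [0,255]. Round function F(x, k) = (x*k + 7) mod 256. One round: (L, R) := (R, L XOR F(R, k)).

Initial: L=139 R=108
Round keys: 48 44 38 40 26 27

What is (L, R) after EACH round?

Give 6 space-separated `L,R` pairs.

Answer: 108,204 204,123 123,133 133,180 180,202 202,225

Derivation:
Round 1 (k=48): L=108 R=204
Round 2 (k=44): L=204 R=123
Round 3 (k=38): L=123 R=133
Round 4 (k=40): L=133 R=180
Round 5 (k=26): L=180 R=202
Round 6 (k=27): L=202 R=225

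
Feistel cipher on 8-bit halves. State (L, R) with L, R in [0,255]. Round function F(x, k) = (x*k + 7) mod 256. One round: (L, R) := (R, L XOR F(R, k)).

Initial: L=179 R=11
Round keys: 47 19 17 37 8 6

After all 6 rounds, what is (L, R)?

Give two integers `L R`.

Round 1 (k=47): L=11 R=191
Round 2 (k=19): L=191 R=63
Round 3 (k=17): L=63 R=137
Round 4 (k=37): L=137 R=235
Round 5 (k=8): L=235 R=214
Round 6 (k=6): L=214 R=224

Answer: 214 224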